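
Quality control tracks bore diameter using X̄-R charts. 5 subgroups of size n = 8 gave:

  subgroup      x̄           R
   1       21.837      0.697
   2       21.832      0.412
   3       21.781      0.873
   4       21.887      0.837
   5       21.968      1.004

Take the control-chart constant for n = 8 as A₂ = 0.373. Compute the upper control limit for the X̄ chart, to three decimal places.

X̄̄ = (21.837 + 21.832 + 21.781 + 21.887 + 21.968) / 5 = 109.3050 / 5 = 21.8610
R̄ = (0.697 + 0.412 + 0.873 + 0.837 + 1.004) / 5 = 3.8230 / 5 = 0.7646
UCL = X̄̄ + A₂·R̄ = 21.8610 + 0.373 × 0.7646 = 22.1462

22.146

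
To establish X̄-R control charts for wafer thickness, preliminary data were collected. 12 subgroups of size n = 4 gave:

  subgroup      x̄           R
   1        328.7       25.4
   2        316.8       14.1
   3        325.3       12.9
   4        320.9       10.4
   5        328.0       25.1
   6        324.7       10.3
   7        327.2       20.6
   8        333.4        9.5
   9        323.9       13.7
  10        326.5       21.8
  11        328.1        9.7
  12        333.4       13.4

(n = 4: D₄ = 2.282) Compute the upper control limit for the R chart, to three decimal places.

35.542

R̄ = (25.4 + 14.1 + 12.9 + 10.4 + 25.1 + 10.3 + 20.6 + 9.5 + 13.7 + 21.8 + 9.7 + 13.4) / 12 = 186.9000 / 12 = 15.5750
UCL_R = D₄·R̄ = 2.282 × 15.5750 = 35.5421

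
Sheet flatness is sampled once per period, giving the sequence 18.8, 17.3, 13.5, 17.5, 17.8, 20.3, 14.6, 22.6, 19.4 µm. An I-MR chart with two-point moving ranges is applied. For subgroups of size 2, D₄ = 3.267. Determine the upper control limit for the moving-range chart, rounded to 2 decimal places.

Moving ranges: 1.5, 3.8, 4.0, 0.3, 2.5, 5.7, 8.0, 3.2; M̄R̄ = 29.0000 / 8 = 3.6250
UCL_MR = D₄·M̄R̄ = 3.267 × 3.6250 = 11.8429

11.84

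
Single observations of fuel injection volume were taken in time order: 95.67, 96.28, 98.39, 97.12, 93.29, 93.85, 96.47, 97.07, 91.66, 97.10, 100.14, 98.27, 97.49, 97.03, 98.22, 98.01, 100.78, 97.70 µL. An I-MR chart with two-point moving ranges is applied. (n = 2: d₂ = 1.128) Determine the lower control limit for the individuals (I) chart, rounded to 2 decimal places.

91.31

X̄ = (95.67 + 96.28 + 98.39 + 97.12 + 93.29 + 93.85 + 96.47 + 97.07 + 91.66 + 97.10 + 100.14 + 98.27 + 97.49 + 97.03 + 98.22 + 98.01 + 100.78 + 97.70) / 18 = 96.9189
Moving ranges: 0.61, 2.11, 1.27, 3.83, 0.56, 2.62, 0.60, 5.41, 5.44, 3.04, 1.87, 0.78, 0.46, 1.19, 0.21, 2.77, 3.08; M̄R̄ = 35.8500 / 17 = 2.1088
LCL = X̄ − 3·M̄R̄/d₂ = 96.9189 − 3 × 2.1088 / 1.128 = 91.3103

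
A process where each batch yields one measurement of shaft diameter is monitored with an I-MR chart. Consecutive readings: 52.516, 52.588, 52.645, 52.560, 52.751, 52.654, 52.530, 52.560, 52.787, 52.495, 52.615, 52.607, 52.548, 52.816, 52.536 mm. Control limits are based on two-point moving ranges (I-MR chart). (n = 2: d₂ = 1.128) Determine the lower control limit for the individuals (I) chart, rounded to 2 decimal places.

X̄ = (52.516 + 52.588 + 52.645 + 52.560 + 52.751 + 52.654 + 52.530 + 52.560 + 52.787 + 52.495 + 52.615 + 52.607 + 52.548 + 52.816 + 52.536) / 15 = 52.6139
Moving ranges: 0.072, 0.057, 0.085, 0.191, 0.097, 0.124, 0.030, 0.227, 0.292, 0.120, 0.008, 0.059, 0.268, 0.280; M̄R̄ = 1.9100 / 14 = 0.1364
LCL = X̄ − 3·M̄R̄/d₂ = 52.6139 − 3 × 0.1364 / 1.128 = 52.2510

52.25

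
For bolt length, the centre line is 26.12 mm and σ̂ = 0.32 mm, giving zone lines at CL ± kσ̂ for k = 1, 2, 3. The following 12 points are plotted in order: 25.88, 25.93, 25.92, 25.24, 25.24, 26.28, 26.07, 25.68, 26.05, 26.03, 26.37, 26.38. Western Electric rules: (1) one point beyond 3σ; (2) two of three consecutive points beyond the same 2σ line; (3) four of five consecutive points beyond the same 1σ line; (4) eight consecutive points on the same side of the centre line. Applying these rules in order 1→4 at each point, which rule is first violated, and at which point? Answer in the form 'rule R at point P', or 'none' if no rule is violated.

rule 2 at point 5

Zone of each point (C = within 1σ̂, B = 1σ̂–2σ̂, A = 2σ̂–3σ̂, * = beyond 3σ̂; sign = side of CL): 1:-C, 2:-C, 3:-C, 4:-A, 5:-A, 6:+C, 7:-C, 8:-B, 9:-C, 10:-C, 11:+C, 12:+C
Rule 2 (two of three consecutive points beyond the same 2σ limit) is satisfied at point 5.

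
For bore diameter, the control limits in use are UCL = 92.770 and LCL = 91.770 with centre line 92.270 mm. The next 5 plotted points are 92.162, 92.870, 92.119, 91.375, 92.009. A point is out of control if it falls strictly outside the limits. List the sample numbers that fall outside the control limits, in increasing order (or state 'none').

Compare each point to [91.770, 92.770]: sample 2 = 92.870 > UCL; sample 4 = 91.375 < LCL.

2, 4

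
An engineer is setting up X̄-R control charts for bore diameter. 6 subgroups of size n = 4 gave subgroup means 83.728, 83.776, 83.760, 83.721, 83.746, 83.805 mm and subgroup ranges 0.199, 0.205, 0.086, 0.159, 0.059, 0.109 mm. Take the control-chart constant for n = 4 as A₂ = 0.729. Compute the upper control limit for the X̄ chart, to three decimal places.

83.855

X̄̄ = (83.728 + 83.776 + 83.760 + 83.721 + 83.746 + 83.805) / 6 = 502.5360 / 6 = 83.7560
R̄ = (0.199 + 0.205 + 0.086 + 0.159 + 0.059 + 0.109) / 6 = 0.8170 / 6 = 0.1362
UCL = X̄̄ + A₂·R̄ = 83.7560 + 0.729 × 0.1362 = 83.8553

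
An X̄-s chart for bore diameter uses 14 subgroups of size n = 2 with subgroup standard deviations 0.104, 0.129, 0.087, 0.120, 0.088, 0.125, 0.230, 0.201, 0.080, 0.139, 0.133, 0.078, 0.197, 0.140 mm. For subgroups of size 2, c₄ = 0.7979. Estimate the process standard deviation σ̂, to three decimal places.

0.166

s̄ = (0.104 + 0.129 + 0.087 + 0.120 + 0.088 + 0.125 + 0.230 + 0.201 + 0.080 + 0.139 + 0.133 + 0.078 + 0.197 + 0.140) / 14 = 0.1322
σ̂ = s̄ / c₄ = 0.1322 / 0.7979 = 0.1657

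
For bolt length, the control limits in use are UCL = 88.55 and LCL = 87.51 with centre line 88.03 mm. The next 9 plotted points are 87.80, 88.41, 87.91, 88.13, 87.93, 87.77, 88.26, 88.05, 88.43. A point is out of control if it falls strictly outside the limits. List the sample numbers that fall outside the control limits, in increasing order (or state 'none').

All 9 points lie within [87.51, 88.55].

none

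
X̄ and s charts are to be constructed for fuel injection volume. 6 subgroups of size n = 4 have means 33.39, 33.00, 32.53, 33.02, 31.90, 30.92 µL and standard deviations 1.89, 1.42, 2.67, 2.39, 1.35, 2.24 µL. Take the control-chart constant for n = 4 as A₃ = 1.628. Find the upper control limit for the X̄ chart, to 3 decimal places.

X̄̄ = (33.39 + 33.00 + 32.53 + 33.02 + 31.90 + 30.92) / 6 = 32.4600
s̄ = (1.89 + 1.42 + 2.67 + 2.39 + 1.35 + 2.24) / 6 = 1.9933
UCL = X̄̄ + A₃·s̄ = 32.4600 + 1.628 × 1.9933 = 35.7051

35.705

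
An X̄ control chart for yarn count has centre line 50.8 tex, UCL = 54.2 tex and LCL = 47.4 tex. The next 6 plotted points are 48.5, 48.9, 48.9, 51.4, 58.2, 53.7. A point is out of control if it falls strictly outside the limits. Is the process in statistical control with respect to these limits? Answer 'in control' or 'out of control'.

out of control

Compare each point to [47.4, 54.2]: sample 5 = 58.2 > UCL.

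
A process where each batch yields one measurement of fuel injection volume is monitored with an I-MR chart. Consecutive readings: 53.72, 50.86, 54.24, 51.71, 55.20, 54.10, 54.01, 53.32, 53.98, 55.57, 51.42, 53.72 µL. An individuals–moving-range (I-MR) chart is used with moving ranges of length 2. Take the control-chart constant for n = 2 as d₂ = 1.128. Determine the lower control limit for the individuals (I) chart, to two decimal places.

47.97

X̄ = (53.72 + 50.86 + 54.24 + 51.71 + 55.20 + 54.10 + 54.01 + 53.32 + 53.98 + 55.57 + 51.42 + 53.72) / 12 = 53.4875
Moving ranges: 2.86, 3.38, 2.53, 3.49, 1.10, 0.09, 0.69, 0.66, 1.59, 4.15, 2.30; M̄R̄ = 22.8400 / 11 = 2.0764
LCL = X̄ − 3·M̄R̄/d₂ = 53.4875 − 3 × 2.0764 / 1.128 = 47.9653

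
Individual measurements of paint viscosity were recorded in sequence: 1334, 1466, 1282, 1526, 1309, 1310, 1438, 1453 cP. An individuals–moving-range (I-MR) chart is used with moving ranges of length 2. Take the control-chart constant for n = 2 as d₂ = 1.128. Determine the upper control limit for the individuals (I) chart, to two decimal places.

1739.67

X̄ = (1334 + 1466 + 1282 + 1526 + 1309 + 1310 + 1438 + 1453) / 8 = 1389.7500
Moving ranges: 132, 184, 244, 217, 1, 128, 15; M̄R̄ = 921.0000 / 7 = 131.5714
UCL = X̄ + 3·M̄R̄/d₂ = 1389.7500 + 3 × 131.5714 / 1.128 = 1739.6740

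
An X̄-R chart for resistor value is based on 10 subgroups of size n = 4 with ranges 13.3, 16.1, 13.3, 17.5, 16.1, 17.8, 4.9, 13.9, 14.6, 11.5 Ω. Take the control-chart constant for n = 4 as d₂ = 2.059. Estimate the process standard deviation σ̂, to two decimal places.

6.75

R̄ = (13.3 + 16.1 + 13.3 + 17.5 + 16.1 + 17.8 + 4.9 + 13.9 + 14.6 + 11.5) / 10 = 13.9000
σ̂ = R̄ / d₂ = 13.9000 / 2.059 = 6.7508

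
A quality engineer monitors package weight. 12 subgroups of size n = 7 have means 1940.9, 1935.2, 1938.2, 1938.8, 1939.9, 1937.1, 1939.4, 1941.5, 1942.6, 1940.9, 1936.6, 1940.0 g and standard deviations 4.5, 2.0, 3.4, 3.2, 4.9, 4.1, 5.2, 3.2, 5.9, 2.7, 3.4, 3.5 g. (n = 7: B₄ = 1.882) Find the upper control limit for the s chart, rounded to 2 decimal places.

s̄ = (4.5 + 2.0 + 3.4 + 3.2 + 4.9 + 4.1 + 5.2 + 3.2 + 5.9 + 2.7 + 3.4 + 3.5) / 12 = 3.8333
UCL_s = B₄·s̄ = 1.882 × 3.8333 = 7.2143

7.21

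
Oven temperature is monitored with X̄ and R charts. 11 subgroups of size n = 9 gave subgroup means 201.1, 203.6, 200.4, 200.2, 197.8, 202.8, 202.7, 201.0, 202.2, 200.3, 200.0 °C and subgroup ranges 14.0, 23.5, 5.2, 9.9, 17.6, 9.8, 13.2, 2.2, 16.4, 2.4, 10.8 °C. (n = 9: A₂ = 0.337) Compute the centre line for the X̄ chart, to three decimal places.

X̄̄ = (201.1 + 203.6 + 200.4 + 200.2 + 197.8 + 202.8 + 202.7 + 201.0 + 202.2 + 200.3 + 200.0) / 11 = 2212.1000 / 11 = 201.1000
CL = X̄̄ = 201.1000

201.100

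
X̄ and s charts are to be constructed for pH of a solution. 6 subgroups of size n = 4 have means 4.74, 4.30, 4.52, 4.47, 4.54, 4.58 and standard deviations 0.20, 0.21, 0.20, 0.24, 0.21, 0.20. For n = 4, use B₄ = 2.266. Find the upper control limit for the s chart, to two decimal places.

0.48

s̄ = (0.20 + 0.21 + 0.20 + 0.24 + 0.21 + 0.20) / 6 = 0.2100
UCL_s = B₄·s̄ = 2.266 × 0.2100 = 0.4759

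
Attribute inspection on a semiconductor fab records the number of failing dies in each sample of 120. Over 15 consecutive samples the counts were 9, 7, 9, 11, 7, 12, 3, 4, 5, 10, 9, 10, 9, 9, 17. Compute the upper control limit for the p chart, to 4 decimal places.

p̄ = Σdᵢ / (k·n) = 131 / (15 × 120) = 0.07278
UCL = p̄ + 3·√(p̄(1−p̄)/n) = 0.07278 + 3 × √(0.07278×0.92722/120) = 0.07278 + 3 × 0.02371 = 0.14392

0.1439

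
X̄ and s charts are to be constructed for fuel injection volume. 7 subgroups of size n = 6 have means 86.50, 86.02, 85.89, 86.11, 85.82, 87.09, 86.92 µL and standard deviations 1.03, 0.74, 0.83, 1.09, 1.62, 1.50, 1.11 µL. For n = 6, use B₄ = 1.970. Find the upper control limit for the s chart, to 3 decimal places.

s̄ = (1.03 + 0.74 + 0.83 + 1.09 + 1.62 + 1.50 + 1.11) / 7 = 1.1314
UCL_s = B₄·s̄ = 1.970 × 1.1314 = 2.2289

2.229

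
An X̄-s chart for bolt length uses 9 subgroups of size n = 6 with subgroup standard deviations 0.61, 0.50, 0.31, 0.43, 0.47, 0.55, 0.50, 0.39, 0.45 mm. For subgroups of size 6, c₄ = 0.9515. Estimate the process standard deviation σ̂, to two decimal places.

s̄ = (0.61 + 0.50 + 0.31 + 0.43 + 0.47 + 0.55 + 0.50 + 0.39 + 0.45) / 9 = 0.4678
σ̂ = s̄ / c₄ = 0.4678 / 0.9515 = 0.4916

0.49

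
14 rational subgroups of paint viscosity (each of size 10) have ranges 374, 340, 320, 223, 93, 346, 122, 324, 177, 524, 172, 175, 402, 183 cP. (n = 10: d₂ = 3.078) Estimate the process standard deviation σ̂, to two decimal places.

R̄ = (374 + 340 + 320 + 223 + 93 + 346 + 122 + 324 + 177 + 524 + 172 + 175 + 402 + 183) / 14 = 269.6429
σ̂ = R̄ / d₂ = 269.6429 / 3.078 = 87.6033

87.60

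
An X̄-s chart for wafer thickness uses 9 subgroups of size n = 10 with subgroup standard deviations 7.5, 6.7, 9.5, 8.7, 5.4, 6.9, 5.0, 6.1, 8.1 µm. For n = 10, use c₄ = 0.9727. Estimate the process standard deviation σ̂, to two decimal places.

7.30

s̄ = (7.5 + 6.7 + 9.5 + 8.7 + 5.4 + 6.9 + 5.0 + 6.1 + 8.1) / 9 = 7.1000
σ̂ = s̄ / c₄ = 7.1000 / 0.9727 = 7.2993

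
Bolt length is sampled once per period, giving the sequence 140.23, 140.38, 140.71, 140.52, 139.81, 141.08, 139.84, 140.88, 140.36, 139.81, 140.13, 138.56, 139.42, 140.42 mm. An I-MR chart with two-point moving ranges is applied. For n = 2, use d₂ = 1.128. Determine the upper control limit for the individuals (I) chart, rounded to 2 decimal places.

X̄ = (140.23 + 140.38 + 140.71 + 140.52 + 139.81 + 141.08 + 139.84 + 140.88 + 140.36 + 139.81 + 140.13 + 138.56 + 139.42 + 140.42) / 14 = 140.1536
Moving ranges: 0.15, 0.33, 0.19, 0.71, 1.27, 1.24, 1.04, 0.52, 0.55, 0.32, 1.57, 0.86, 1.00; M̄R̄ = 9.7500 / 13 = 0.7500
UCL = X̄ + 3·M̄R̄/d₂ = 140.1536 + 3 × 0.7500 / 1.128 = 142.1483

142.15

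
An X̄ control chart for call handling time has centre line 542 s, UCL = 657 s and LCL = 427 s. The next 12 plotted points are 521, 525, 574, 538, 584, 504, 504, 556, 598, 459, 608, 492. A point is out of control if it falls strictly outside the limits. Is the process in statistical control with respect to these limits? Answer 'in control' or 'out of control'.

All 12 points lie within [427, 657].

in control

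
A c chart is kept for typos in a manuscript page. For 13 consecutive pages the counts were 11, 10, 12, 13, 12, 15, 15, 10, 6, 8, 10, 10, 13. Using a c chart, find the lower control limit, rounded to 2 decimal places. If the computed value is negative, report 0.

1.13

c̄ = (11 + 10 + 12 + 13 + 12 + 15 + 15 + 10 + 6 + 8 + 10 + 10 + 13) / 13 = 145 / 13 = 11.1538
LCL = c̄ − 3√c̄ = 11.1538 − 3 × 3.3397 = 1.1346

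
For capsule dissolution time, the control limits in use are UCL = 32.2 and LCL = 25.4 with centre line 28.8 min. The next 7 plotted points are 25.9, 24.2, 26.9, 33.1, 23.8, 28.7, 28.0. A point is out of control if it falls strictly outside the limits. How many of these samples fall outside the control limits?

Compare each point to [25.4, 32.2]: sample 2 = 24.2 < LCL; sample 4 = 33.1 > UCL; sample 5 = 23.8 < LCL.

3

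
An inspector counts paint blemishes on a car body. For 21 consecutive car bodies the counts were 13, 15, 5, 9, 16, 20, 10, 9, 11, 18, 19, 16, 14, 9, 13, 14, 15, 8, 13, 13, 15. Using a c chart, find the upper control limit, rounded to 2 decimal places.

c̄ = (13 + 15 + 5 + 9 + 16 + 20 + 10 + 9 + 11 + 18 + 19 + 16 + 14 + 9 + 13 + 14 + 15 + 8 + 13 + 13 + 15) / 21 = 275 / 21 = 13.0952
UCL = c̄ + 3√c̄ = 13.0952 + 3 × √13.0952 = 13.0952 + 3 × 3.6187 = 23.9514

23.95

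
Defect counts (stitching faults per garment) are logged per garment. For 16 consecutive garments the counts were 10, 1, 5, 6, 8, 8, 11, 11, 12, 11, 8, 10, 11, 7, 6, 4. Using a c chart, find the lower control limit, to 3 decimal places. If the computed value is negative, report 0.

c̄ = (10 + 1 + 5 + 6 + 8 + 8 + 11 + 11 + 12 + 11 + 8 + 10 + 11 + 7 + 6 + 4) / 16 = 129 / 16 = 8.0625
LCL = c̄ − 3√c̄ = 8.0625 − 3 × 2.8395 = -0.4559 → 0 (cannot be negative)

0.000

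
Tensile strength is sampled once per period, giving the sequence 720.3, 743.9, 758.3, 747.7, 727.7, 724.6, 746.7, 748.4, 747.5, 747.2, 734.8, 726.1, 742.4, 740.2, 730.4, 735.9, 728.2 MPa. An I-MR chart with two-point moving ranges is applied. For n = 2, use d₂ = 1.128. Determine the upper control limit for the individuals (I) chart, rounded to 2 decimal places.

764.73

X̄ = (720.3 + 743.9 + 758.3 + 747.7 + 727.7 + 724.6 + 746.7 + 748.4 + 747.5 + 747.2 + 734.8 + 726.1 + 742.4 + 740.2 + 730.4 + 735.9 + 728.2) / 17 = 738.2529
Moving ranges: 23.6, 14.4, 10.6, 20.0, 3.1, 22.1, 1.7, 0.9, 0.3, 12.4, 8.7, 16.3, 2.2, 9.8, 5.5, 7.7; M̄R̄ = 159.3000 / 16 = 9.9563
UCL = X̄ + 3·M̄R̄/d₂ = 738.2529 + 3 × 9.9563 / 1.128 = 764.7323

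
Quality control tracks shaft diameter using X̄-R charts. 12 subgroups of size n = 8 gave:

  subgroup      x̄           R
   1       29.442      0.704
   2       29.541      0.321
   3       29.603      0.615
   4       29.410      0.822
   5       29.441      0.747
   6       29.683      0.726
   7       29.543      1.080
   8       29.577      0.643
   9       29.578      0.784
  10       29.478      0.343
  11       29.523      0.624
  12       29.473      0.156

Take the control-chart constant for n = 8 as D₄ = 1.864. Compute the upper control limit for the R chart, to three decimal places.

1.175

R̄ = (0.704 + 0.321 + 0.615 + 0.822 + 0.747 + 0.726 + 1.080 + 0.643 + 0.784 + 0.343 + 0.624 + 0.156) / 12 = 7.5650 / 12 = 0.6304
UCL_R = D₄·R̄ = 1.864 × 0.6304 = 1.1751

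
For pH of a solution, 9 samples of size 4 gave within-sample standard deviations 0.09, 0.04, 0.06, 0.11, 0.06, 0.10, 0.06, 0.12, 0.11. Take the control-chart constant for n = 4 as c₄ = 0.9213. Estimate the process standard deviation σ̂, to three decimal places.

0.090

s̄ = (0.09 + 0.04 + 0.06 + 0.11 + 0.06 + 0.10 + 0.06 + 0.12 + 0.11) / 9 = 0.0833
σ̂ = s̄ / c₄ = 0.0833 / 0.9213 = 0.0905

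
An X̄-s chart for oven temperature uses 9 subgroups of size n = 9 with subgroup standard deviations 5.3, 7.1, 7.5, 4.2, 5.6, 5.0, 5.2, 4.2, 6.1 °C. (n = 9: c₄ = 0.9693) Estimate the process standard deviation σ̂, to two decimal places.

5.75

s̄ = (5.3 + 7.1 + 7.5 + 4.2 + 5.6 + 5.0 + 5.2 + 4.2 + 6.1) / 9 = 5.5778
σ̂ = s̄ / c₄ = 5.5778 / 0.9693 = 5.7544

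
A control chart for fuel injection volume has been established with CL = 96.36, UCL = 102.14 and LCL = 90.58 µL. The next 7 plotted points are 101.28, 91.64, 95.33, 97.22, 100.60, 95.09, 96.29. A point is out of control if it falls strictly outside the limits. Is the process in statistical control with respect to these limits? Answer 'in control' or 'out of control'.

in control

All 7 points lie within [90.58, 102.14].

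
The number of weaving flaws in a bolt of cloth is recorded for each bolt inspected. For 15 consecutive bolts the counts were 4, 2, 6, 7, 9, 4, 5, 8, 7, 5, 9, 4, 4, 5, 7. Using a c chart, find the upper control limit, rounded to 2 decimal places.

c̄ = (4 + 2 + 6 + 7 + 9 + 4 + 5 + 8 + 7 + 5 + 9 + 4 + 4 + 5 + 7) / 15 = 86 / 15 = 5.7333
UCL = c̄ + 3√c̄ = 5.7333 + 3 × √5.7333 = 5.7333 + 3 × 2.3944 = 12.9166

12.92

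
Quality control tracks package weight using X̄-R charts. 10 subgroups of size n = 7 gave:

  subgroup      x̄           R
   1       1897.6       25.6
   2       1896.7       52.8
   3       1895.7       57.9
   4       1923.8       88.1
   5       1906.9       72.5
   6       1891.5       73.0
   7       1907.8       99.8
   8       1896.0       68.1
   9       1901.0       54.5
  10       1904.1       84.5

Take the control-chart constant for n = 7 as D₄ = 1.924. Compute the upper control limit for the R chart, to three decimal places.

R̄ = (25.6 + 52.8 + 57.9 + 88.1 + 72.5 + 73.0 + 99.8 + 68.1 + 54.5 + 84.5) / 10 = 676.8000 / 10 = 67.6800
UCL_R = D₄·R̄ = 1.924 × 67.6800 = 130.2163

130.216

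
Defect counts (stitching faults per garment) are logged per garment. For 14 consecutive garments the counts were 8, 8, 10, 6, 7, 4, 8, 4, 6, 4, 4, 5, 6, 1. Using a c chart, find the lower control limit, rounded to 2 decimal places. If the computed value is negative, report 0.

0.00

c̄ = (8 + 8 + 10 + 6 + 7 + 4 + 8 + 4 + 6 + 4 + 4 + 5 + 6 + 1) / 14 = 81 / 14 = 5.7857
LCL = c̄ − 3√c̄ = 5.7857 − 3 × 2.4054 = -1.4303 → 0 (cannot be negative)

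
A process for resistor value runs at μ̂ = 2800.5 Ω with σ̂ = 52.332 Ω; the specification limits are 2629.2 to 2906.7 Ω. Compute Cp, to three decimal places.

Cp = (USL − LSL) / (6σ̂) = (2906.7 − 2629.2) / (6 × 52.332) = 277.5000 / 313.9920 = 0.8838

0.884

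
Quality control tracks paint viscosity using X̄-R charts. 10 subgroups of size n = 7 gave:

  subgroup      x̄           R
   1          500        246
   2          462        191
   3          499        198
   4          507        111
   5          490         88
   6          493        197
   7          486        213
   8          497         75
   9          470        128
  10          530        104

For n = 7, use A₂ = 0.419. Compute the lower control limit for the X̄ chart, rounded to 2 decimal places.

X̄̄ = (500 + 462 + 499 + 507 + 490 + 493 + 486 + 497 + 470 + 530) / 10 = 4934.0000 / 10 = 493.4000
R̄ = (246 + 191 + 198 + 111 + 88 + 197 + 213 + 75 + 128 + 104) / 10 = 1551.0000 / 10 = 155.1000
LCL = X̄̄ − A₂·R̄ = 493.4000 − 0.419 × 155.1000 = 428.4131

428.41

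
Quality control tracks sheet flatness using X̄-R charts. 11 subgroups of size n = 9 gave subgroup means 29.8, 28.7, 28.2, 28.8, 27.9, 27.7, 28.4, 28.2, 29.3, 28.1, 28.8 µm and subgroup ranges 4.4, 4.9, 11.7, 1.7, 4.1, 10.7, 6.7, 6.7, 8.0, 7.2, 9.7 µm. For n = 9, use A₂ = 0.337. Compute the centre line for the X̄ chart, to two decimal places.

X̄̄ = (29.8 + 28.7 + 28.2 + 28.8 + 27.9 + 27.7 + 28.4 + 28.2 + 29.3 + 28.1 + 28.8) / 11 = 313.9000 / 11 = 28.5364
CL = X̄̄ = 28.5364

28.54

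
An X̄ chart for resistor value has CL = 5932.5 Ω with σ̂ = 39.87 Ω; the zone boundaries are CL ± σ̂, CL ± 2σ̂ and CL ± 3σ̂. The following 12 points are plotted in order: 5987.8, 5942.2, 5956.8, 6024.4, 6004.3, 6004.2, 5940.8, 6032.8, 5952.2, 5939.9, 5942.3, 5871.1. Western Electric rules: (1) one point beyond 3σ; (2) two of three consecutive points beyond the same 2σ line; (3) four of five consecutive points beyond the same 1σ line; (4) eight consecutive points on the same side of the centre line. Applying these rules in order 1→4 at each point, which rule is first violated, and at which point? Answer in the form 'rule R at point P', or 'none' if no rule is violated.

Zone of each point (C = within 1σ̂, B = 1σ̂–2σ̂, A = 2σ̂–3σ̂, * = beyond 3σ̂; sign = side of CL): 1:+B, 2:+C, 3:+C, 4:+A, 5:+B, 6:+B, 7:+C, 8:+A, 9:+C, 10:+C, 11:+C, 12:-B
Rule 3 (four of five consecutive points beyond the same 1σ limit) is satisfied at point 8.

rule 3 at point 8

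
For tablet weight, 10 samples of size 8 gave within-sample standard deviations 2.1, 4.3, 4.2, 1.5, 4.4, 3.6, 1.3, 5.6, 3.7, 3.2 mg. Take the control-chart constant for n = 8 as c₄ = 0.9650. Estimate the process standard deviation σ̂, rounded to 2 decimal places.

3.51

s̄ = (2.1 + 4.3 + 4.2 + 1.5 + 4.4 + 3.6 + 1.3 + 5.6 + 3.7 + 3.2) / 10 = 3.3900
σ̂ = s̄ / c₄ = 3.3900 / 0.9650 = 3.5130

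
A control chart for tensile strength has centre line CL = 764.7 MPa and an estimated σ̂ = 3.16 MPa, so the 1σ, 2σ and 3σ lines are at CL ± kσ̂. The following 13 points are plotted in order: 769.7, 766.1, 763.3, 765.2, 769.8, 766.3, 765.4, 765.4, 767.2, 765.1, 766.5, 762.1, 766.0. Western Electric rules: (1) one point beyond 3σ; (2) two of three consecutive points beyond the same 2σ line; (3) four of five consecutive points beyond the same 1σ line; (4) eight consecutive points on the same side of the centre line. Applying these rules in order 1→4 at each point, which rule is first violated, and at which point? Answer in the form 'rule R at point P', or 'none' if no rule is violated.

Zone of each point (C = within 1σ̂, B = 1σ̂–2σ̂, A = 2σ̂–3σ̂, * = beyond 3σ̂; sign = side of CL): 1:+B, 2:+C, 3:-C, 4:+C, 5:+B, 6:+C, 7:+C, 8:+C, 9:+C, 10:+C, 11:+C, 12:-C, 13:+C
Rule 4 (eight consecutive points on the same side of the centre line) is satisfied at point 11.

rule 4 at point 11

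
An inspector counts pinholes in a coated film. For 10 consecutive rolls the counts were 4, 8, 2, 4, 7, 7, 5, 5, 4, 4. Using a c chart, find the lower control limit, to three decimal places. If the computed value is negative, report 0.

c̄ = (4 + 8 + 2 + 4 + 7 + 7 + 5 + 5 + 4 + 4) / 10 = 50 / 10 = 5.0000
LCL = c̄ − 3√c̄ = 5.0000 − 3 × 2.2361 = -1.7082 → 0 (cannot be negative)

0.000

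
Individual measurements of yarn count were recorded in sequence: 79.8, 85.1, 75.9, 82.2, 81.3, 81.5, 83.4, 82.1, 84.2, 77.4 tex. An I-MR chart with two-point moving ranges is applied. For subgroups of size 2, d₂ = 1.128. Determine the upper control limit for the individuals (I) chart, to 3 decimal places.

X̄ = (79.8 + 85.1 + 75.9 + 82.2 + 81.3 + 81.5 + 83.4 + 82.1 + 84.2 + 77.4) / 10 = 81.2900
Moving ranges: 5.3, 9.2, 6.3, 0.9, 0.2, 1.9, 1.3, 2.1, 6.8; M̄R̄ = 34.0000 / 9 = 3.7778
UCL = X̄ + 3·M̄R̄/d₂ = 81.2900 + 3 × 3.7778 / 1.128 = 91.3373

91.337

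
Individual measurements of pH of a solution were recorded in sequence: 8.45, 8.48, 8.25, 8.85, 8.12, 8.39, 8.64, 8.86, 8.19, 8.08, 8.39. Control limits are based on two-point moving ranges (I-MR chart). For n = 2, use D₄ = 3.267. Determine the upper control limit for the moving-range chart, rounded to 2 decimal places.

1.12

Moving ranges: 0.03, 0.23, 0.60, 0.73, 0.27, 0.25, 0.22, 0.67, 0.11, 0.31; M̄R̄ = 3.4200 / 10 = 0.3420
UCL_MR = D₄·M̄R̄ = 3.267 × 0.3420 = 1.1173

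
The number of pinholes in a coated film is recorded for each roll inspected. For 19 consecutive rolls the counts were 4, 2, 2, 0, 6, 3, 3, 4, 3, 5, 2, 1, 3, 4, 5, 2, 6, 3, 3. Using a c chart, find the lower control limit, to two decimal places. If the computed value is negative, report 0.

0.00

c̄ = (4 + 2 + 2 + 0 + 6 + 3 + 3 + 4 + 3 + 5 + 2 + 1 + 3 + 4 + 5 + 2 + 6 + 3 + 3) / 19 = 61 / 19 = 3.2105
LCL = c̄ − 3√c̄ = 3.2105 − 3 × 1.7918 = -2.1649 → 0 (cannot be negative)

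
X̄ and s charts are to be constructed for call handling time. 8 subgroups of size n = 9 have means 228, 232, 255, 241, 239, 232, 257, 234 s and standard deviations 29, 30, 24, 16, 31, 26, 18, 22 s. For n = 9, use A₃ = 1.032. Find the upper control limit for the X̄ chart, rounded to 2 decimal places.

X̄̄ = (228 + 232 + 255 + 241 + 239 + 232 + 257 + 234) / 8 = 239.7500
s̄ = (29 + 30 + 24 + 16 + 31 + 26 + 18 + 22) / 8 = 24.5000
UCL = X̄̄ + A₃·s̄ = 239.7500 + 1.032 × 24.5000 = 265.0340

265.03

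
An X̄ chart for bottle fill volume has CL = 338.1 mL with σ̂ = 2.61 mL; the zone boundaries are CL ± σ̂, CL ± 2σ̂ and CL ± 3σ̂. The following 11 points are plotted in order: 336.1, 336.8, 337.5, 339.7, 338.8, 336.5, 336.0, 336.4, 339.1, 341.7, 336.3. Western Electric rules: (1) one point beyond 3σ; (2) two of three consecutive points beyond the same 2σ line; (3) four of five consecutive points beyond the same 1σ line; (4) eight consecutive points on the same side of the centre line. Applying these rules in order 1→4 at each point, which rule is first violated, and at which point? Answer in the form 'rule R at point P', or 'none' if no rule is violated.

none

Zone of each point (C = within 1σ̂, B = 1σ̂–2σ̂, A = 2σ̂–3σ̂, * = beyond 3σ̂; sign = side of CL): 1:-C, 2:-C, 3:-C, 4:+C, 5:+C, 6:-C, 7:-C, 8:-C, 9:+C, 10:+B, 11:-C
No rule fires across all 11 points.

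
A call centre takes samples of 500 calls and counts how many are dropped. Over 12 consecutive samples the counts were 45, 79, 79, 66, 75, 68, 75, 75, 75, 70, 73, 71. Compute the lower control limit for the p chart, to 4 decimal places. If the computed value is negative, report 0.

0.0950

p̄ = Σdᵢ / (k·n) = 851 / (12 × 500) = 0.14183
LCL = p̄ − 3·√(p̄(1−p̄)/n) = 0.14183 − 3 × 0.01560 = 0.09503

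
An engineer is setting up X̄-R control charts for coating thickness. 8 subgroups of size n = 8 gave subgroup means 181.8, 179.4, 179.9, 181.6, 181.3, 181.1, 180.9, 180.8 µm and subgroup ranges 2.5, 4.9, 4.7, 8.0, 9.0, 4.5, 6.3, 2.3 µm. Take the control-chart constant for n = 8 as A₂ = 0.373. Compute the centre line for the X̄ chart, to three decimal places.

180.850

X̄̄ = (181.8 + 179.4 + 179.9 + 181.6 + 181.3 + 181.1 + 180.9 + 180.8) / 8 = 1446.8000 / 8 = 180.8500
CL = X̄̄ = 180.8500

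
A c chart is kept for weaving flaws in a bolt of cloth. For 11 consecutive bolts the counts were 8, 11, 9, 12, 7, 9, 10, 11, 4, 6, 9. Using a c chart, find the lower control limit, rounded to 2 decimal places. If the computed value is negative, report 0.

0.00

c̄ = (8 + 11 + 9 + 12 + 7 + 9 + 10 + 11 + 4 + 6 + 9) / 11 = 96 / 11 = 8.7273
LCL = c̄ − 3√c̄ = 8.7273 − 3 × 2.9542 = -0.1353 → 0 (cannot be negative)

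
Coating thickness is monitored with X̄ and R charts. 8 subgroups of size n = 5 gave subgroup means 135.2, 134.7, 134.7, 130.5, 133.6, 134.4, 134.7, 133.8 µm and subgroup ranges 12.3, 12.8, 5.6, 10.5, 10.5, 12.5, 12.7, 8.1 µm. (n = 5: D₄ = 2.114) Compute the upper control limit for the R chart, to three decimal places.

R̄ = (12.3 + 12.8 + 5.6 + 10.5 + 10.5 + 12.5 + 12.7 + 8.1) / 8 = 85.0000 / 8 = 10.6250
UCL_R = D₄·R̄ = 2.114 × 10.6250 = 22.4612

22.461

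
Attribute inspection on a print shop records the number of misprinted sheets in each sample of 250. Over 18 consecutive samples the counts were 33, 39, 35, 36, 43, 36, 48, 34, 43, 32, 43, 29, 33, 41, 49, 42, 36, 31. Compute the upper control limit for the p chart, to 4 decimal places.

0.2199

p̄ = Σdᵢ / (k·n) = 683 / (18 × 250) = 0.15178
UCL = p̄ + 3·√(p̄(1−p̄)/n) = 0.15178 + 3 × √(0.15178×0.84822/250) = 0.15178 + 3 × 0.02269 = 0.21986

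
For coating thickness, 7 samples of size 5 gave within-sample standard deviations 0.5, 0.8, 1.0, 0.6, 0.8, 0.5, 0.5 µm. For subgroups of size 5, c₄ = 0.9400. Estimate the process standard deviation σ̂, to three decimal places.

s̄ = (0.5 + 0.8 + 1.0 + 0.6 + 0.8 + 0.5 + 0.5) / 7 = 0.6714
σ̂ = s̄ / c₄ = 0.6714 / 0.9400 = 0.7143

0.714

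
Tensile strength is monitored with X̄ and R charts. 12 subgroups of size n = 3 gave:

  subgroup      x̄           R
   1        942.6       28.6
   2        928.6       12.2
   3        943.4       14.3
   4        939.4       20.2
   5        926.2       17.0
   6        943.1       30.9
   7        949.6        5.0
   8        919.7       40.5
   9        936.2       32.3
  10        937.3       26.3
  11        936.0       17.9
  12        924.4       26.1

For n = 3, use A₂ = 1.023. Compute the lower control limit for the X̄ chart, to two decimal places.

X̄̄ = (942.6 + 928.6 + 943.4 + 939.4 + 926.2 + 943.1 + 949.6 + 919.7 + 936.2 + 937.3 + 936.0 + 924.4) / 12 = 11226.5000 / 12 = 935.5417
R̄ = (28.6 + 12.2 + 14.3 + 20.2 + 17.0 + 30.9 + 5.0 + 40.5 + 32.3 + 26.3 + 17.9 + 26.1) / 12 = 271.3000 / 12 = 22.6083
LCL = X̄̄ − A₂·R̄ = 935.5417 − 1.023 × 22.6083 = 912.4133

912.41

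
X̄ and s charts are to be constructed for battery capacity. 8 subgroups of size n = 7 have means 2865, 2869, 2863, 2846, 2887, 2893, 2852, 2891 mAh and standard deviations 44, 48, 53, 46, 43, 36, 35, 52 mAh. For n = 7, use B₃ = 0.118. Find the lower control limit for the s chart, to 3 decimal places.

5.266

s̄ = (44 + 48 + 53 + 46 + 43 + 36 + 35 + 52) / 8 = 44.6250
LCL_s = B₃·s̄ = 0.118 × 44.6250 = 5.2657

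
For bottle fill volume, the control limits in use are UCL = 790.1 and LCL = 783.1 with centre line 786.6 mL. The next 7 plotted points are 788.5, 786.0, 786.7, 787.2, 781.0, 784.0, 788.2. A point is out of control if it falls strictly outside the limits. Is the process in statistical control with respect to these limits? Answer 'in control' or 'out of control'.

out of control

Compare each point to [783.1, 790.1]: sample 5 = 781.0 < LCL.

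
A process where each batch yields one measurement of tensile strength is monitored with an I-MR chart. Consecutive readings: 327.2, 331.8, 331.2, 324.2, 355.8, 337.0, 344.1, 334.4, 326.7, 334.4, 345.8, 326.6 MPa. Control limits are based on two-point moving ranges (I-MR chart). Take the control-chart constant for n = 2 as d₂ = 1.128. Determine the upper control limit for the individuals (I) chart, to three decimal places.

365.252

X̄ = (327.2 + 331.8 + 331.2 + 324.2 + 355.8 + 337.0 + 344.1 + 334.4 + 326.7 + 334.4 + 345.8 + 326.6) / 12 = 334.9333
Moving ranges: 4.6, 0.6, 7.0, 31.6, 18.8, 7.1, 9.7, 7.7, 7.7, 11.4, 19.2; M̄R̄ = 125.4000 / 11 = 11.4000
UCL = X̄ + 3·M̄R̄/d₂ = 334.9333 + 3 × 11.4000 / 1.128 = 365.2525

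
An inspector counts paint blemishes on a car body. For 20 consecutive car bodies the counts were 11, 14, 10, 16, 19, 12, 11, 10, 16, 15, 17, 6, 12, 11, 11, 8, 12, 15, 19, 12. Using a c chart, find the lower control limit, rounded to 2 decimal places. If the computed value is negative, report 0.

c̄ = (11 + 14 + 10 + 16 + 19 + 12 + 11 + 10 + 16 + 15 + 17 + 6 + 12 + 11 + 11 + 8 + 12 + 15 + 19 + 12) / 20 = 257 / 20 = 12.8500
LCL = c̄ − 3√c̄ = 12.8500 − 3 × 3.5847 = 2.0959

2.10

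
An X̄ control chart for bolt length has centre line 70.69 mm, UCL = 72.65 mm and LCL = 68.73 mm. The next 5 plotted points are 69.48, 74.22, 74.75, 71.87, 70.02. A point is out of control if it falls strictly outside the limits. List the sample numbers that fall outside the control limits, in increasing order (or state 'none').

Compare each point to [68.73, 72.65]: sample 2 = 74.22 > UCL; sample 3 = 74.75 > UCL.

2, 3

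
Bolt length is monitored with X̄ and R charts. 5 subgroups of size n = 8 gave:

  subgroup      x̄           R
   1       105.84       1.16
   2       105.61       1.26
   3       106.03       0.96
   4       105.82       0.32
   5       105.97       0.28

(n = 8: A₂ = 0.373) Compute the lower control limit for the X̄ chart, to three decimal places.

X̄̄ = (105.84 + 105.61 + 106.03 + 105.82 + 105.97) / 5 = 529.2700 / 5 = 105.8540
R̄ = (1.16 + 1.26 + 0.96 + 0.32 + 0.28) / 5 = 3.9800 / 5 = 0.7960
LCL = X̄̄ − A₂·R̄ = 105.8540 − 0.373 × 0.7960 = 105.5571

105.557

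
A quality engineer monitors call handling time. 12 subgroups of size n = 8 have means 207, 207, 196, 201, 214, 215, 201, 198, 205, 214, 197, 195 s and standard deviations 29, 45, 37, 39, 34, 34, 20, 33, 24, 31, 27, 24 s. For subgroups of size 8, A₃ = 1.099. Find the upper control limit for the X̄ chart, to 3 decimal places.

X̄̄ = (207 + 207 + 196 + 201 + 214 + 215 + 201 + 198 + 205 + 214 + 197 + 195) / 12 = 204.1667
s̄ = (29 + 45 + 37 + 39 + 34 + 34 + 20 + 33 + 24 + 31 + 27 + 24) / 12 = 31.4167
UCL = X̄̄ + A₃·s̄ = 204.1667 + 1.099 × 31.4167 = 238.6936

238.694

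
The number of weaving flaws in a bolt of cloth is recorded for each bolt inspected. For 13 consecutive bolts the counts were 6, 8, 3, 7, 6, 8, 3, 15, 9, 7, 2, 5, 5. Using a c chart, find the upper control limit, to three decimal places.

c̄ = (6 + 8 + 3 + 7 + 6 + 8 + 3 + 15 + 9 + 7 + 2 + 5 + 5) / 13 = 84 / 13 = 6.4615
UCL = c̄ + 3√c̄ = 6.4615 + 3 × √6.4615 = 6.4615 + 3 × 2.5420 = 14.0874

14.087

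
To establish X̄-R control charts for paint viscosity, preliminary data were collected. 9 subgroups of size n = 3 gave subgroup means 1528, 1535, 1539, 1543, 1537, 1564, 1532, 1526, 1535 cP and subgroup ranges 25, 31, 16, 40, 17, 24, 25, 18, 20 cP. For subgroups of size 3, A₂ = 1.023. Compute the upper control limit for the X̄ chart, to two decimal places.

1562.22

X̄̄ = (1528 + 1535 + 1539 + 1543 + 1537 + 1564 + 1532 + 1526 + 1535) / 9 = 13839.0000 / 9 = 1537.6667
R̄ = (25 + 31 + 16 + 40 + 17 + 24 + 25 + 18 + 20) / 9 = 216.0000 / 9 = 24.0000
UCL = X̄̄ + A₂·R̄ = 1537.6667 + 1.023 × 24.0000 = 1562.2187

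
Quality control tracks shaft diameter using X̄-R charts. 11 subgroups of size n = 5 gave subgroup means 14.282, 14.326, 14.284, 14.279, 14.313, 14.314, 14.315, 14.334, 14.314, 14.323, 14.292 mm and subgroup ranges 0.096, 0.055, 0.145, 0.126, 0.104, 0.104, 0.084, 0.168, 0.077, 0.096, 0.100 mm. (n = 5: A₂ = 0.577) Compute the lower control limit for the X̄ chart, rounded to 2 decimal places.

X̄̄ = (14.282 + 14.326 + 14.284 + 14.279 + 14.313 + 14.314 + 14.315 + 14.334 + 14.314 + 14.323 + 14.292) / 11 = 157.3760 / 11 = 14.3069
R̄ = (0.096 + 0.055 + 0.145 + 0.126 + 0.104 + 0.104 + 0.084 + 0.168 + 0.077 + 0.096 + 0.100) / 11 = 1.1550 / 11 = 0.1050
LCL = X̄̄ − A₂·R̄ = 14.3069 − 0.577 × 0.1050 = 14.2463

14.25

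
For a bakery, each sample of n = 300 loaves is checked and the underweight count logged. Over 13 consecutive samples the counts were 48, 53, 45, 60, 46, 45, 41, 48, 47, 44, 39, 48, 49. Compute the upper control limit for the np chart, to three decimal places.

66.066

p̄ = Σdᵢ / (k·n) = 613 / (13 × 300) = 0.15718
UCL = np̄ + 3·√(np̄(1−p̄)) = 47.1538 + 3 × √(47.1538×0.84282) = 47.1538 + 3 × 6.3041 = 66.0663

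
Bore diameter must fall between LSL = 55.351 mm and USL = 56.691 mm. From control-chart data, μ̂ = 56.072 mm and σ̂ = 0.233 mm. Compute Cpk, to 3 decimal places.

0.886

Cpu = (USL − μ̂) / (3σ̂) = (56.691 − 56.072) / (3 × 0.233) = 0.8856; Cpl = (μ̂ − LSL) / (3σ̂) = (56.072 − 55.351) / (3 × 0.233) = 1.0315; Cpk = min(Cpu, Cpl) = 0.8856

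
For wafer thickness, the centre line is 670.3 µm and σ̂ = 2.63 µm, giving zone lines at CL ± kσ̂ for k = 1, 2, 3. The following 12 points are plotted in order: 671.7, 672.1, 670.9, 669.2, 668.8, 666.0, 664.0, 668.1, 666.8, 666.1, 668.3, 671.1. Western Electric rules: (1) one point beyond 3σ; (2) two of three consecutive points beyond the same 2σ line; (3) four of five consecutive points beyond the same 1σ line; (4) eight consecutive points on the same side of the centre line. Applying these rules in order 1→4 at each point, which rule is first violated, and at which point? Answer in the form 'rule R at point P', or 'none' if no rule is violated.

rule 3 at point 10

Zone of each point (C = within 1σ̂, B = 1σ̂–2σ̂, A = 2σ̂–3σ̂, * = beyond 3σ̂; sign = side of CL): 1:+C, 2:+C, 3:+C, 4:-C, 5:-C, 6:-B, 7:-A, 8:-C, 9:-B, 10:-B, 11:-C, 12:+C
Rule 3 (four of five consecutive points beyond the same 1σ limit) is satisfied at point 10.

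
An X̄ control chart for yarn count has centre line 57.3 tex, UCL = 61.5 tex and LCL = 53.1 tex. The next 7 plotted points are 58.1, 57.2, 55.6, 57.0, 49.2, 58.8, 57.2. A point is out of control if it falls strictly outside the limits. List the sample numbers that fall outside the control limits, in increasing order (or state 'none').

Compare each point to [53.1, 61.5]: sample 5 = 49.2 < LCL.

5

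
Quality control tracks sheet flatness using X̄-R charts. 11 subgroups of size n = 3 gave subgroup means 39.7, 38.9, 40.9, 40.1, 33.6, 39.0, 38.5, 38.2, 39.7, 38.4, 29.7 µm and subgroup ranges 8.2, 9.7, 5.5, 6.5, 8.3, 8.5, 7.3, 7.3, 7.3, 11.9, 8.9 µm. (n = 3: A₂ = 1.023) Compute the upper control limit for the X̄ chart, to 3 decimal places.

X̄̄ = (39.7 + 38.9 + 40.9 + 40.1 + 33.6 + 39.0 + 38.5 + 38.2 + 39.7 + 38.4 + 29.7) / 11 = 416.7000 / 11 = 37.8818
R̄ = (8.2 + 9.7 + 5.5 + 6.5 + 8.3 + 8.5 + 7.3 + 7.3 + 7.3 + 11.9 + 8.9) / 11 = 89.4000 / 11 = 8.1273
UCL = X̄̄ + A₂·R̄ = 37.8818 + 1.023 × 8.1273 = 46.1960

46.196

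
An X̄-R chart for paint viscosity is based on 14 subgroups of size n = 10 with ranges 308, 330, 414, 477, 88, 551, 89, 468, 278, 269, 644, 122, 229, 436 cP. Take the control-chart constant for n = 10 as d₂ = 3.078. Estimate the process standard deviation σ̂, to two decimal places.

R̄ = (308 + 330 + 414 + 477 + 88 + 551 + 89 + 468 + 278 + 269 + 644 + 122 + 229 + 436) / 14 = 335.9286
σ̂ = R̄ / d₂ = 335.9286 / 3.078 = 109.1386

109.14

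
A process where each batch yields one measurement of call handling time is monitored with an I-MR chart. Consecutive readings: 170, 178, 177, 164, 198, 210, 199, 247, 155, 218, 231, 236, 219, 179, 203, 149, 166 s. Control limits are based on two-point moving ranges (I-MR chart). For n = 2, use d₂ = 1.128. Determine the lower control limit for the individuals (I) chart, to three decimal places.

X̄ = (170 + 178 + 177 + 164 + 198 + 210 + 199 + 247 + 155 + 218 + 231 + 236 + 219 + 179 + 203 + 149 + 166) / 17 = 194.0588
Moving ranges: 8, 1, 13, 34, 12, 11, 48, 92, 63, 13, 5, 17, 40, 24, 54, 17; M̄R̄ = 452.0000 / 16 = 28.2500
LCL = X̄ − 3·M̄R̄/d₂ = 194.0588 − 3 × 28.2500 / 1.128 = 118.9258

118.926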